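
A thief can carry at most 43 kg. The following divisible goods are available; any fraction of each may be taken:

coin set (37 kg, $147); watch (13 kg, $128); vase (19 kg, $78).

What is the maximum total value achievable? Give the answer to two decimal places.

Take in order of value per unit:
- watch (128/13 per unit): all 13 → value 128, running total 128.00
- vase (78/19 per unit): all 19 → value 78, running total 206.00
- coin set (147/37 per unit): 11 of 37 → value 11×147/37 = 43.7027, running total 249.70
Total 249.70.

249.70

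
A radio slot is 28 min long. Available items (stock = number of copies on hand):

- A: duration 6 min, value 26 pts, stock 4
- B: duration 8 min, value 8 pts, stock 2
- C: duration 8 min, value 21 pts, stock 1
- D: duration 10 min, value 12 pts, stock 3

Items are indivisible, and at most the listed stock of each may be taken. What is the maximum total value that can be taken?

104 pts

Top feasible selections:
- 4×A: duration 24, value 104
- 3×A + 1×C: duration 26, value 99
- 3×A + 1×D: duration 28, value 90
- 3×A + 1×B: duration 26, value 86
Best: 104 pts.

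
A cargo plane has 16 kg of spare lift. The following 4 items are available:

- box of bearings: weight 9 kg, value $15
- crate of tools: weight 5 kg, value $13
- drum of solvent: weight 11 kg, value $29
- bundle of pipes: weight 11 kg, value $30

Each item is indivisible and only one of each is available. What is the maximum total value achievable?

Check high-value combinations within 16 kg:
- crate of tools+bundle of pipes: weight 5+11=16, value 13+30=43
- crate of tools+drum of solvent: weight 5+11=16, value 13+29=42
- bundle of pipes: weight 11, value 30
- drum of solvent: weight 11, value 29
- box of bearings+crate of tools: weight 9+5=14, value 15+13=28
Best: $43.

$43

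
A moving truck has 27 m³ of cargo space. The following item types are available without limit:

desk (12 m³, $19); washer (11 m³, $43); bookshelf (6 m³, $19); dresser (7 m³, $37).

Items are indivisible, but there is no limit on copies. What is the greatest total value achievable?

$130

Best value-per-unit is dresser at 37/7; filling with it alone gives 3×37 = 111.
Optimal mix: 1×bookshelf + 3×dresser → volume 27, value 130.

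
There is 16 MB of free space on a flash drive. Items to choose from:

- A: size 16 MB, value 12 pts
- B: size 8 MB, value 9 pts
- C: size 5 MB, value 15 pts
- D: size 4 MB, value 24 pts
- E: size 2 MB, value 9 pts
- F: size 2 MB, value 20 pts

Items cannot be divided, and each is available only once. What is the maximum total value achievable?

This is a 0/1 knapsack; check combinations near the capacity.
- C+D+E+F: size 5+4+2+2=13, value 15+24+9+20=68
- B+D+E+F: size 8+4+2+2=16, value 9+24+9+20=62
- C+D+F: size 5+4+2=11, value 15+24+20=59
Best: 68 pts.

68 pts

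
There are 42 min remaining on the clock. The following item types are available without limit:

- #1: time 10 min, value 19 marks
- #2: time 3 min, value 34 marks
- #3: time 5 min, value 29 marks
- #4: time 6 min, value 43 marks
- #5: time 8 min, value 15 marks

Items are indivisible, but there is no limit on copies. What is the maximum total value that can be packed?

476 marks

Best value-per-unit is #2 at 34/3, and filling with it alone uses time 14×3=42. No mix of the others beats 14×34 = 476.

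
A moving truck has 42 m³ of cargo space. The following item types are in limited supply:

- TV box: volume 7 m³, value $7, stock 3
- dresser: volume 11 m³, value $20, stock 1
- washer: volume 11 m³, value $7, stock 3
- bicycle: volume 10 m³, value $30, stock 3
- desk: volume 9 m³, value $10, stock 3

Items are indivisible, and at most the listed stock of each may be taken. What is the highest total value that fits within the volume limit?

$110

Best selections within volume 42 and stock limits:
- 1×dresser + 3×bicycle: volume 41, value 110
- 3×bicycle + 1×desk: volume 39, value 100
- 1×TV box + 3×bicycle: volume 37, value 97
- 1×washer + 3×bicycle: volume 41, value 97
Best: $110.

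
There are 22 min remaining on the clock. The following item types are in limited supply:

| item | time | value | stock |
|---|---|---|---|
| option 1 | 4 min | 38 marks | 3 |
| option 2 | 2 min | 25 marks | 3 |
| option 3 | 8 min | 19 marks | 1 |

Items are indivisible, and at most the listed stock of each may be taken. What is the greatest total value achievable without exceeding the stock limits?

189 marks

Best selections within time 22 and stock limits:
- 3×option 1 + 3×option 2: time 18, value 189
- 2×option 1 + 3×option 2 + 1×option 3: time 22, value 170
- 3×option 1 + 2×option 2: time 16, value 164
- 3×option 1 + 1×option 2 + 1×option 3: time 22, value 158
Best: 189 marks.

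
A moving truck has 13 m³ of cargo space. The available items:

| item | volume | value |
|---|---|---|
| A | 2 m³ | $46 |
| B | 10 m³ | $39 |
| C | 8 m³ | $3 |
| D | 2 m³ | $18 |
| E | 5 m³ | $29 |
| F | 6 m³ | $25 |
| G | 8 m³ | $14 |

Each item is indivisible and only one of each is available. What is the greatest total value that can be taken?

Check high-value combinations within 13 m³:
- A+E+F: volume 2+5+6=13, value 46+29+25=100
- A+D+E: volume 2+2+5=9, value 46+18+29=93
- A+D+F: volume 2+2+6=10, value 46+18+25=89
- A+B: volume 2+10=12, value 46+39=85
- A+D+G: volume 2+2+8=12, value 46+18+14=78
Best: $100.

$100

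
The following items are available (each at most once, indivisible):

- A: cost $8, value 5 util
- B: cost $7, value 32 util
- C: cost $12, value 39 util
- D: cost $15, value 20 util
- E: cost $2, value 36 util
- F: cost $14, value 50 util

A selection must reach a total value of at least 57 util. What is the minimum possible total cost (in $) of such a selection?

9

Subsets with value ≥ 57, sorted by total cost:
- B+E: cost 9, value 68
- C+E: cost 14, value 75
Minimum cost: 9 $.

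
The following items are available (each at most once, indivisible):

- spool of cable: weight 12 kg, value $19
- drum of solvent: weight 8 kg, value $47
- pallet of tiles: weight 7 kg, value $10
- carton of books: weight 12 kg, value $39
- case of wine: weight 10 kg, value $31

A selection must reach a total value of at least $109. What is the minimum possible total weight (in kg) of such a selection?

Subsets with value ≥ 109, sorted by total weight:
- drum of solvent+carton of books+case of wine: weight 30, value 117
- drum of solvent+pallet of tiles+carton of books+case of wine: weight 37, value 127
Minimum weight: 30 kg.

30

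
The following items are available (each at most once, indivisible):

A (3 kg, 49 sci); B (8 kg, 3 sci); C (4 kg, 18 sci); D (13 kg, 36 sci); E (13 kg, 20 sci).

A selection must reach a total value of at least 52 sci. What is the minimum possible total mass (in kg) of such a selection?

Subsets with value ≥ 52, sorted by total mass:
- A+C: mass 7, value 67
- A+B: mass 11, value 52
Minimum mass: 7 kg.

7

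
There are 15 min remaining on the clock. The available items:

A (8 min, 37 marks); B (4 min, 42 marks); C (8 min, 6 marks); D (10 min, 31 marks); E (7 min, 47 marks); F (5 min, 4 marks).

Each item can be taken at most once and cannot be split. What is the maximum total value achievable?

Check high-value combinations within 15 min:
- B+E: time 4+7=11, value 42+47=89
- A+E: time 8+7=15, value 37+47=84
- A+B: time 8+4=12, value 37+42=79
- B+D: time 4+10=14, value 42+31=73
- C+E: time 8+7=15, value 6+47=53
Best: 89 marks.

89 marks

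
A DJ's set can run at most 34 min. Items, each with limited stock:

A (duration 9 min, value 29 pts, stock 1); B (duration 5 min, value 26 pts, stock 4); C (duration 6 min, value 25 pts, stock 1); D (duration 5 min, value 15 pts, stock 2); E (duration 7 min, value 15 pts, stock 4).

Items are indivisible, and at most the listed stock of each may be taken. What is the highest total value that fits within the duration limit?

148 pts

Top feasible selections:
- 1×A + 4×B + 1×D: duration 34, value 148
- 4×B + 1×C + 1×D: duration 31, value 144
- 4×B + 1×C + 1×E: duration 33, value 144
Best: 148 pts.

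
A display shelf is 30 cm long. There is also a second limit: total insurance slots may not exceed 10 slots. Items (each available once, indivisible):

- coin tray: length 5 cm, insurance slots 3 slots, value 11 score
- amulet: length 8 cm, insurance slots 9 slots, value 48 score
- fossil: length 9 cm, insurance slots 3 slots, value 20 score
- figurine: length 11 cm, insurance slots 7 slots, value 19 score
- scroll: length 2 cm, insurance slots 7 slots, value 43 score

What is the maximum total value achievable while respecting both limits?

Feasible sets respecting both limits:
- fossil+scroll: length 11, insurance slots 10, value 63
- coin tray+scroll: length 7, insurance slots 10, value 54
- amulet: length 8, insurance slots 9, value 48
Best: 63 score.

63 score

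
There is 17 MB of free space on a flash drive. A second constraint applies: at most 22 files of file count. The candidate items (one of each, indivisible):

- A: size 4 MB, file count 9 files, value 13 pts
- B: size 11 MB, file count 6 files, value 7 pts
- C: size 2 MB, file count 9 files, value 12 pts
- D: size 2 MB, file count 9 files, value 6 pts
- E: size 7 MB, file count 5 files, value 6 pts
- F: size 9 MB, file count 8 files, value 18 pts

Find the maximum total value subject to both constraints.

Feasible sets respecting both limits:
- A+F: size 13, file count 17, value 31
- C+F: size 11, file count 17, value 30
- A+C: size 6, file count 18, value 25
Best: 31 pts.

31 pts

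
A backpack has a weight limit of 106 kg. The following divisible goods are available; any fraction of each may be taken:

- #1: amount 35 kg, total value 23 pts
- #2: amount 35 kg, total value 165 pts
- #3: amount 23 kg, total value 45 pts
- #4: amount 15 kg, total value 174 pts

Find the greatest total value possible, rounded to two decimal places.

Take in order of value per unit:
- #4 (174/15 per unit): all 15 → value 174, running total 174.00
- #2 (165/35 per unit): all 35 → value 165, running total 339.00
- #3 (45/23 per unit): all 23 → value 45, running total 384.00
- #1 (23/35 per unit): 33 of 35 → value 33×23/35 = 21.6857, running total 405.69
Total 405.69.

405.69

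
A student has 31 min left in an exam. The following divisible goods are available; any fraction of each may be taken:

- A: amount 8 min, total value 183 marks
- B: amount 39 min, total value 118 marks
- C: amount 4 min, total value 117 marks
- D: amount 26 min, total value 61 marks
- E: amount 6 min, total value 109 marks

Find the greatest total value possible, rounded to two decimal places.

448.33

Take in order of value per unit:
- C (117/4 per unit): all 4 → value 117, running total 117.00
- A (183/8 per unit): all 8 → value 183, running total 300.00
- E (109/6 per unit): all 6 → value 109, running total 409.00
- B (118/39 per unit): 13 of 39 → value 13×118/39 = 39.3333, running total 448.33
Total 448.33.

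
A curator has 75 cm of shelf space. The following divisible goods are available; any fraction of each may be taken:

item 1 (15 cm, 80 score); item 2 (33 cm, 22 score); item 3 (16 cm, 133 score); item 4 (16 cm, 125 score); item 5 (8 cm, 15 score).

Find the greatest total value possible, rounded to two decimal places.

366.33

Take in order of value per unit:
- item 3 (133/16 per unit): all 16 → value 133, running total 133.00
- item 4 (125/16 per unit): all 16 → value 125, running total 258.00
- item 1 (80/15 per unit): all 15 → value 80, running total 338.00
- item 5 (15/8 per unit): all 8 → value 15, running total 353.00
- item 2 (22/33 per unit): 20 of 33 → value 20×22/33 = 13.3333, running total 366.33
Total 366.33.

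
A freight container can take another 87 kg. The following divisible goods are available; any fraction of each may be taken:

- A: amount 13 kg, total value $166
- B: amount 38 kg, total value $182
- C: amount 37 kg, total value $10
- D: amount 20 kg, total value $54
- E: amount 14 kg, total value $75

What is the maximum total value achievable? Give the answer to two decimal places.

477.54

Take in order of value per unit:
- A (166/13 per unit): all 13 → value 166, running total 166.00
- E (75/14 per unit): all 14 → value 75, running total 241.00
- B (182/38 per unit): all 38 → value 182, running total 423.00
- D (54/20 per unit): all 20 → value 54, running total 477.00
- C (10/37 per unit): 2 of 37 → value 2×10/37 = 0.5405, running total 477.54
Total 477.54.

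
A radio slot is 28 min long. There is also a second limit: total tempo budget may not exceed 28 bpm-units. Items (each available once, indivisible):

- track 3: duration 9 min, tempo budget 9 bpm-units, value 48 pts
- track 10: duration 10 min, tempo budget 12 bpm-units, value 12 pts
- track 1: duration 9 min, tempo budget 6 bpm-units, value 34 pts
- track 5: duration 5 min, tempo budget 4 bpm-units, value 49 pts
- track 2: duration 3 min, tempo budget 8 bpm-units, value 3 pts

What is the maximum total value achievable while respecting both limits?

134 pts

Feasible sets respecting both limits:
- track 3+track 1+track 5+track 2: duration 26, tempo budget 27, value 134
- track 3+track 1+track 5: duration 23, tempo budget 19, value 131
- track 3+track 10+track 5: duration 24, tempo budget 25, value 109
- track 3+track 5+track 2: duration 17, tempo budget 21, value 100
Best: 134 pts.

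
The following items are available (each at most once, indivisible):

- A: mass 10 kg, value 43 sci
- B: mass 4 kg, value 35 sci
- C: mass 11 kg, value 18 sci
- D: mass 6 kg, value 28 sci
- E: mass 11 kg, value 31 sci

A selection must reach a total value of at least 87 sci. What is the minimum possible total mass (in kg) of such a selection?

Subsets with value ≥ 87, sorted by total mass:
- A+B+D: mass 20, value 106
- B+D+E: mass 21, value 94
Minimum mass: 20 kg.

20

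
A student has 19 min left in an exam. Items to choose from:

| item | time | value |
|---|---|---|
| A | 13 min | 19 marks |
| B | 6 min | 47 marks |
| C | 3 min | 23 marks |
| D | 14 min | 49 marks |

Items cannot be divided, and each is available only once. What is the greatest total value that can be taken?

Check high-value combinations within 19 min:
- C+D: time 3+14=17, value 23+49=72
- B+C: time 6+3=9, value 47+23=70
- A+B: time 13+6=19, value 19+47=66
- D: time 14, value 49
- B: time 6, value 47
Best: 72 marks.

72 marks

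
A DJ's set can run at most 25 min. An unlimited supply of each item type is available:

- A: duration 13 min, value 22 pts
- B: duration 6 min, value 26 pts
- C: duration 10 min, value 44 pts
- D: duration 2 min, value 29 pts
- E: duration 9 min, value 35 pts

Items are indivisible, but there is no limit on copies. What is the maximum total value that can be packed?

348 pts

Best value-per-unit is D at 29/2, and filling with it alone uses duration 12×2=24. No mix of the others beats 12×29 = 348.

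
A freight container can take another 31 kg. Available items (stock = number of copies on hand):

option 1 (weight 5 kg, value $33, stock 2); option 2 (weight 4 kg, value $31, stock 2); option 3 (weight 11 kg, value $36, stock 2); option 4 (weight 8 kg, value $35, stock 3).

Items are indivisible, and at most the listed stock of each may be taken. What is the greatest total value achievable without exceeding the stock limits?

Top feasible selections:
- 2×option 1 + 1×option 2 + 2×option 4: weight 30, value 167
- 1×option 1 + 2×option 2 + 2×option 4: weight 29, value 165
Best: $167.

$167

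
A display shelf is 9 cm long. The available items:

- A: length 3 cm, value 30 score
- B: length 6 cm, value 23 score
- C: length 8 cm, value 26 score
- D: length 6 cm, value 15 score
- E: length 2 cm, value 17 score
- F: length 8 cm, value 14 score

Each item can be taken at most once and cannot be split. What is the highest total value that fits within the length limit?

53 score

This is a 0/1 knapsack; check combinations near the capacity.
- A+B: length 3+6=9, value 30+23=53
- A+E: length 3+2=5, value 30+17=47
- A+D: length 3+6=9, value 30+15=45
Best: 53 score.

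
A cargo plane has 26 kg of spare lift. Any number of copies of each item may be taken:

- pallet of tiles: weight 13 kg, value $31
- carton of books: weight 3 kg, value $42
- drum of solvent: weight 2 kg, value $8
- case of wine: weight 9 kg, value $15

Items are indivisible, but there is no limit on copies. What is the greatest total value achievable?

Best value-per-unit is carton of books at 42/3; filling with it alone gives 8×42 = 336.
Optimal mix: 8×carton of books + 1×drum of solvent → weight 26, value 344.

$344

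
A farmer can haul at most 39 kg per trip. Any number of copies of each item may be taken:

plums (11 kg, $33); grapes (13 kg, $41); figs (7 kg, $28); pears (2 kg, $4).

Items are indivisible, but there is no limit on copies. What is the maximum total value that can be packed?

$148

Best value-per-unit is figs at 28/7; filling with it alone gives 5×28 = 140.
Optimal mix: 5×figs + 2×pears → weight 39, value 148.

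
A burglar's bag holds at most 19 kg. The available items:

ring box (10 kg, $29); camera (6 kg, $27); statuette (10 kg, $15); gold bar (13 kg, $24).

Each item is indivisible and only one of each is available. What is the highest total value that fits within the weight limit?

$56

This is a 0/1 knapsack; check combinations near the capacity.
- ring box+camera: weight 10+6=16, value 29+27=56
- camera+gold bar: weight 6+13=19, value 27+24=51
- camera+statuette: weight 6+10=16, value 27+15=42
- ring box: weight 10, value 29
Best: $56.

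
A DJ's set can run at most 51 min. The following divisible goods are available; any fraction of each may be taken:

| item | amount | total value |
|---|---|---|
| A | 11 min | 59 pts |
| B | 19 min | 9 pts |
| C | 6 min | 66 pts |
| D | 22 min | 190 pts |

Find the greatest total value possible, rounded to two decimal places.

320.68

Take in order of value per unit:
- C (66/6 per unit): all 6 → value 66, running total 66.00
- D (190/22 per unit): all 22 → value 190, running total 256.00
- A (59/11 per unit): all 11 → value 59, running total 315.00
- B (9/19 per unit): 12 of 19 → value 12×9/19 = 5.6842, running total 320.68
Total 320.68.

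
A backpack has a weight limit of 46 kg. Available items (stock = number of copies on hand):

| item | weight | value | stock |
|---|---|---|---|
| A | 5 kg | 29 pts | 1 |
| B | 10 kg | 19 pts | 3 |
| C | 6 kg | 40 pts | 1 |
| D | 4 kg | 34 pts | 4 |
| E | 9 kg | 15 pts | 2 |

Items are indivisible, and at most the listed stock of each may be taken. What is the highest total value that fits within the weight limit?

239 pts

Top feasible selections:
- 1×A + 1×B + 1×C + 4×D + 1×E: weight 46, value 239
- 1×A + 1×C + 4×D + 2×E: weight 45, value 235
Best: 239 pts.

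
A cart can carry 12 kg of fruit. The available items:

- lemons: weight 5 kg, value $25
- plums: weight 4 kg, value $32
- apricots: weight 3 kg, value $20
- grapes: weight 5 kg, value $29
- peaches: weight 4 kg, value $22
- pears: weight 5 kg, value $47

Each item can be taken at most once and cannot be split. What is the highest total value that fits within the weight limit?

$99

Check high-value combinations within 12 kg:
- plums+apricots+pears: weight 4+3+5=12, value 32+20+47=99
- apricots+peaches+pears: weight 3+4+5=12, value 20+22+47=89
- plums+apricots+grapes: weight 4+3+5=12, value 32+20+29=81
- plums+pears: weight 4+5=9, value 32+47=79
- lemons+plums+apricots: weight 5+4+3=12, value 25+32+20=77
Best: $99.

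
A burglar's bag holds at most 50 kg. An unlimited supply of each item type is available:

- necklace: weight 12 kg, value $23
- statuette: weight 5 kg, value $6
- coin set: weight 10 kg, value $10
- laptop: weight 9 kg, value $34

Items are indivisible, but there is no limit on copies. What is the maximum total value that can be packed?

Best value-per-unit is laptop at 34/9; filling with it alone gives 5×34 = 170.
Optimal mix: 1×statuette + 5×laptop → weight 50, value 176.

$176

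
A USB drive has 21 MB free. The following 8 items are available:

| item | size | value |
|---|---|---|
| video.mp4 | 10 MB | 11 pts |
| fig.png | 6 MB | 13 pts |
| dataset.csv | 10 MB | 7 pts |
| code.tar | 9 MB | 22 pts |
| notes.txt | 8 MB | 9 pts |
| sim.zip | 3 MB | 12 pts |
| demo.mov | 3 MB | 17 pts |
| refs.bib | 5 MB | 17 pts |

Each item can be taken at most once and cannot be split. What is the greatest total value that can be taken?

Check high-value combinations within 21 MB:
- code.tar+sim.zip+demo.mov+refs.bib: size 9+3+3+5=20, value 22+12+17+17=68
- fig.png+code.tar+sim.zip+demo.mov: size 6+9+3+3=21, value 13+22+12+17=64
- fig.png+sim.zip+demo.mov+refs.bib: size 6+3+3+5=17, value 13+12+17+17=59
Best: 68 pts.

68 pts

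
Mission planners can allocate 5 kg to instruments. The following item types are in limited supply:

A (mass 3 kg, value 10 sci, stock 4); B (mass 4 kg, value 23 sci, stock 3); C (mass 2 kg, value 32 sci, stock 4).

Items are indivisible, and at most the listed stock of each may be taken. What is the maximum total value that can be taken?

64 sci

Best selections within mass 5 and stock limits:
- 2×C: mass 4, value 64
- 1×A + 1×C: mass 5, value 42
- 1×C: mass 2, value 32
Best: 64 sci.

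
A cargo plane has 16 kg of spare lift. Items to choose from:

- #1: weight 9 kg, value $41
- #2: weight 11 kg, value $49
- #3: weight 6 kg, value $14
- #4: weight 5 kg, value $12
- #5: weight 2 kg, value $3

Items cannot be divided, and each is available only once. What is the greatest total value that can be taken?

Check high-value combinations within 16 kg:
- #2+#4: weight 11+5=16, value 49+12=61
- #1+#4+#5: weight 9+5+2=16, value 41+12+3=56
- #1+#3: weight 9+6=15, value 41+14=55
Best: $61.

$61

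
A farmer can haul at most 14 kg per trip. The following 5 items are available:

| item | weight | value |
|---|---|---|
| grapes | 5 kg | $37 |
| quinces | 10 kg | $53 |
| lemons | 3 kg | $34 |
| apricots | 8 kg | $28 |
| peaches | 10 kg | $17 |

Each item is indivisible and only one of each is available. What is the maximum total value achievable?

Check high-value combinations within 14 kg:
- quinces+lemons: weight 10+3=13, value 53+34=87
- grapes+lemons: weight 5+3=8, value 37+34=71
- grapes+apricots: weight 5+8=13, value 37+28=65
- lemons+apricots: weight 3+8=11, value 34+28=62
- quinces: weight 10, value 53
Best: $87.

$87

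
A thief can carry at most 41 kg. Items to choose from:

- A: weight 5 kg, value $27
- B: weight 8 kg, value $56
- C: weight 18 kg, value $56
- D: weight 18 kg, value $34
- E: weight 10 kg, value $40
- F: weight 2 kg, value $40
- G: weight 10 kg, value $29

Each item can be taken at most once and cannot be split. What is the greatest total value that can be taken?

$192

Check high-value combinations within 41 kg:
- A+B+E+F+G: weight 5+8+10+2+10=35, value 27+56+40+40+29=192
- B+C+E+F: weight 8+18+10+2=38, value 56+56+40+40=192
- B+C+F+G: weight 8+18+2+10=38, value 56+56+40+29=181
- A+B+C+F: weight 5+8+18+2=33, value 27+56+56+40=179
Best: $192.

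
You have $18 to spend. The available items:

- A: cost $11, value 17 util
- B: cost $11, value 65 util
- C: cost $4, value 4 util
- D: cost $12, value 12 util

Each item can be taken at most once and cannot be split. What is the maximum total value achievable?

69 util

Check high-value combinations within $18:
- B+C: cost 11+4=15, value 65+4=69
- B: cost 11, value 65
- A+C: cost 11+4=15, value 17+4=21
Best: 69 util.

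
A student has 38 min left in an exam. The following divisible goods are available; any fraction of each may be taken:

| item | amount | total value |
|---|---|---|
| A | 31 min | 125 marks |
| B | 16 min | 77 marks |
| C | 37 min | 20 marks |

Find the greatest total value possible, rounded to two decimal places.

165.71

Take in order of value per unit:
- B (77/16 per unit): all 16 → value 77, running total 77.00
- A (125/31 per unit): 22 of 31 → value 22×125/31 = 88.7097, running total 165.71
Total 165.71.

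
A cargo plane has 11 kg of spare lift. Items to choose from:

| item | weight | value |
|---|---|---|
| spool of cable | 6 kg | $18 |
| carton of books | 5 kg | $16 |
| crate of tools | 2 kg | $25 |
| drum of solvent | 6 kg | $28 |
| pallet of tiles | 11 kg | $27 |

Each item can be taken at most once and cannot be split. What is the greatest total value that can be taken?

$53

Check high-value combinations within 11 kg:
- crate of tools+drum of solvent: weight 2+6=8, value 25+28=53
- carton of books+drum of solvent: weight 5+6=11, value 16+28=44
- spool of cable+crate of tools: weight 6+2=8, value 18+25=43
- carton of books+crate of tools: weight 5+2=7, value 16+25=41
Best: $53.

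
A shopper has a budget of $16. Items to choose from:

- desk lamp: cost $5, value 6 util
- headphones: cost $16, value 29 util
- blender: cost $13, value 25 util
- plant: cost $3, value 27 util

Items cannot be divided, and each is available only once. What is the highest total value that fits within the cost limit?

Check high-value combinations within $16:
- blender+plant: cost 13+3=16, value 25+27=52
- desk lamp+plant: cost 5+3=8, value 6+27=33
- headphones: cost 16, value 29
Best: 52 util.

52 util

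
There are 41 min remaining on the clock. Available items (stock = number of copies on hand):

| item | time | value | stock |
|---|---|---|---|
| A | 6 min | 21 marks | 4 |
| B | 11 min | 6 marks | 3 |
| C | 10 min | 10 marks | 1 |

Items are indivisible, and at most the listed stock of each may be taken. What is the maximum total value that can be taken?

94 marks

Top feasible selections:
- 4×A + 1×C: time 34, value 94
- 4×A + 1×B: time 35, value 90
- 4×A: time 24, value 84
- 3×A + 1×B + 1×C: time 39, value 79
Best: 94 marks.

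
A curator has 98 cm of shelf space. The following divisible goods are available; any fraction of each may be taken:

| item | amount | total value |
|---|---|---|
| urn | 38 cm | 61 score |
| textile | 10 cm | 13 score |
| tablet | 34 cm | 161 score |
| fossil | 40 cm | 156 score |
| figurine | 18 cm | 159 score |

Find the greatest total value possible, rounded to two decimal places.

Take in order of value per unit:
- figurine (159/18 per unit): all 18 → value 159, running total 159.00
- tablet (161/34 per unit): all 34 → value 161, running total 320.00
- fossil (156/40 per unit): all 40 → value 156, running total 476.00
- urn (61/38 per unit): 6 of 38 → value 6×61/38 = 9.6316, running total 485.63
Total 485.63.

485.63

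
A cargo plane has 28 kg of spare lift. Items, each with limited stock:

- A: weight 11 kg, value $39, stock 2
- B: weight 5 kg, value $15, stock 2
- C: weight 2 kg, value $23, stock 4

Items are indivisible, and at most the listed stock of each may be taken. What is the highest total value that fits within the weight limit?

Top feasible selections:
- 2×A + 3×C: weight 28, value 147
- 1×A + 1×B + 4×C: weight 24, value 146
- 1×A + 2×B + 3×C: weight 27, value 138
- 1×A + 4×C: weight 19, value 131
Best: $147.

$147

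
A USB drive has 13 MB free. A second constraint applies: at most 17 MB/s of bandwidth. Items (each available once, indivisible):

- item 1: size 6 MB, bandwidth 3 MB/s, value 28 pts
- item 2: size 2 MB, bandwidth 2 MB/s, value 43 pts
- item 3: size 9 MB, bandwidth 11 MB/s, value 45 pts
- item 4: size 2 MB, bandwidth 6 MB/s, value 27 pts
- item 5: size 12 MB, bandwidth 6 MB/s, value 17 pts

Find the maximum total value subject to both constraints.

Feasible sets respecting both limits:
- item 1+item 2+item 4: size 10, bandwidth 11, value 98
- item 2+item 3: size 11, bandwidth 13, value 88
- item 3+item 4: size 11, bandwidth 17, value 72
Best: 98 pts.

98 pts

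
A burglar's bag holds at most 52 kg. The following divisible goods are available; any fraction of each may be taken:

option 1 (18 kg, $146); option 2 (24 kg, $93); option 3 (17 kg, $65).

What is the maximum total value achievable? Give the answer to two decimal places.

277.24

Take in order of value per unit:
- option 1 (146/18 per unit): all 18 → value 146, running total 146.00
- option 2 (93/24 per unit): all 24 → value 93, running total 239.00
- option 3 (65/17 per unit): 10 of 17 → value 10×65/17 = 38.2353, running total 277.24
Total 277.24.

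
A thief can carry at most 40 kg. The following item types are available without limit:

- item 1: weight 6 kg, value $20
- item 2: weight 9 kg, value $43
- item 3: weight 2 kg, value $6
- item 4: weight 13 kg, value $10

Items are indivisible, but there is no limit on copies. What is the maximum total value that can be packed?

$184

Best value-per-unit is item 2 at 43/9; filling with it alone gives 4×43 = 172.
Optimal mix: 4×item 2 + 2×item 3 → weight 40, value 184.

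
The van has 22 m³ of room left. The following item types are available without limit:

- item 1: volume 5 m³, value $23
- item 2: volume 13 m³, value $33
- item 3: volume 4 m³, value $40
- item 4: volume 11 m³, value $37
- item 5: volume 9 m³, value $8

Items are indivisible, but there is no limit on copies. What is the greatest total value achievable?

Best value-per-unit is item 3 at 40/4, and filling with it alone uses volume 5×4=20. No mix of the others beats 5×40 = 200.

$200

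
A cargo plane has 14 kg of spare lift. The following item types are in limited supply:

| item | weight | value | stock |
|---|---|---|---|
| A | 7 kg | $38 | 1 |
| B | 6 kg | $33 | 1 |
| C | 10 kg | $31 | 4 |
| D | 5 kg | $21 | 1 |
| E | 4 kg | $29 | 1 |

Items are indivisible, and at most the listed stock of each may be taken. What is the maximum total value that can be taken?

$71

Top feasible selections:
- 1×A + 1×B: weight 13, value 71
- 1×A + 1×E: weight 11, value 67
Best: $71.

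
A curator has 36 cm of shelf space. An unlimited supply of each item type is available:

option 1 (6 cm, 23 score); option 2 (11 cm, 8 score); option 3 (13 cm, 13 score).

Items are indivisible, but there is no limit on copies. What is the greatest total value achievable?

Best value-per-unit is option 1 at 23/6, and filling with it alone uses length 6×6=36. No mix of the others beats 6×23 = 138.

138 score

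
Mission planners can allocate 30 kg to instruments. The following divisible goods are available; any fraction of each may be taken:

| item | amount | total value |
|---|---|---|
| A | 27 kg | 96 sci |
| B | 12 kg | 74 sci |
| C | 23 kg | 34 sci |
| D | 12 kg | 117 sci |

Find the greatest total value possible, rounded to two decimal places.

Take in order of value per unit:
- D (117/12 per unit): all 12 → value 117, running total 117.00
- B (74/12 per unit): all 12 → value 74, running total 191.00
- A (96/27 per unit): 6 of 27 → value 6×96/27 = 21.3333, running total 212.33
Total 212.33.

212.33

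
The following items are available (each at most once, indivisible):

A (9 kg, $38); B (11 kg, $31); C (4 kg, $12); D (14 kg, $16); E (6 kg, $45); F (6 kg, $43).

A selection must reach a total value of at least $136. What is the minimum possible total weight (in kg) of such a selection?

Subsets with value ≥ 136, sorted by total weight:
- A+C+E+F: weight 25, value 138
- A+B+E+F: weight 32, value 157
Minimum weight: 25 kg.

25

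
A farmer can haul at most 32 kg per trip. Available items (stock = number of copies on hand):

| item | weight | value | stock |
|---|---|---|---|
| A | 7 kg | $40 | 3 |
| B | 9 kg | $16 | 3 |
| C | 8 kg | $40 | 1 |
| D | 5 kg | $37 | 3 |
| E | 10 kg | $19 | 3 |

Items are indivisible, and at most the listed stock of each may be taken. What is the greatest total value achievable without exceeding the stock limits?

Best selections within weight 32 and stock limits:
- 3×A + 2×D: weight 31, value 194
- 2×A + 1×C + 2×D: weight 32, value 194
- 2×A + 3×D: weight 29, value 191
Best: $194.

$194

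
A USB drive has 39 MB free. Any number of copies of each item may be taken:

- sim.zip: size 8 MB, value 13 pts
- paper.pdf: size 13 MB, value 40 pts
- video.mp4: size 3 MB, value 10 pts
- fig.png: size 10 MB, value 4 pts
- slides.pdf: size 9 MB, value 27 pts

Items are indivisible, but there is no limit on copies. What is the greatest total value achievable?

130 pts

Best value-per-unit is video.mp4 at 10/3, and filling with it alone uses size 13×3=39. No mix of the others beats 13×10 = 130.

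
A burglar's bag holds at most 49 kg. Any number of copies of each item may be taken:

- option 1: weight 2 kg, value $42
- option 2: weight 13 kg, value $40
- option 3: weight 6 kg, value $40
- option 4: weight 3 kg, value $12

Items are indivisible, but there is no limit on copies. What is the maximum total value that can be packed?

Best value-per-unit is option 1 at 42/2, and filling with it alone uses weight 24×2=48. No mix of the others beats 24×42 = 1008.

$1008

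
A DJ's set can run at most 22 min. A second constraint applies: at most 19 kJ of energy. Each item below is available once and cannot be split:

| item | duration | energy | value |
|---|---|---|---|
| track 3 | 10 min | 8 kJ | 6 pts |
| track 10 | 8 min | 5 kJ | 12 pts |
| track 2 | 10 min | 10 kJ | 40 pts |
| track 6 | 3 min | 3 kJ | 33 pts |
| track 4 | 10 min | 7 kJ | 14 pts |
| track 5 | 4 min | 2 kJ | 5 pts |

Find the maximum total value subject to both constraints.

Feasible sets respecting both limits:
- track 10+track 2+track 6: duration 21, energy 18, value 85
- track 2+track 6+track 5: duration 17, energy 15, value 78
- track 2+track 6: duration 13, energy 13, value 73
- track 10+track 6+track 4: duration 21, energy 15, value 59
Best: 85 pts.

85 pts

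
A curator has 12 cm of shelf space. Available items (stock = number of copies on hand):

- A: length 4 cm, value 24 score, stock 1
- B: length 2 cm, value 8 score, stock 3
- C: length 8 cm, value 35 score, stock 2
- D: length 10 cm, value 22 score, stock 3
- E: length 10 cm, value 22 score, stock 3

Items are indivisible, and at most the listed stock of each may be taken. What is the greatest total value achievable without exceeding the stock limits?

59 score

Top feasible selections:
- 1×A + 1×C: length 12, value 59
- 2×B + 1×C: length 12, value 51
- 1×A + 3×B: length 10, value 48
- 1×B + 1×C: length 10, value 43
Best: 59 score.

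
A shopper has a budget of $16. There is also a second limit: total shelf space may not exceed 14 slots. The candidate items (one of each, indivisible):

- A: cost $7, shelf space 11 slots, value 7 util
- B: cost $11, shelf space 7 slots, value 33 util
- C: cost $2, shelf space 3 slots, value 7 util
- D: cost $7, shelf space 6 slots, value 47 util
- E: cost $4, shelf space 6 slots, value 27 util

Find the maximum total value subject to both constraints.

74 util

Feasible sets respecting both limits:
- D+E: cost 11, shelf space 12, value 74
- B+E: cost 15, shelf space 13, value 60
- C+D: cost 9, shelf space 9, value 54
Best: 74 util.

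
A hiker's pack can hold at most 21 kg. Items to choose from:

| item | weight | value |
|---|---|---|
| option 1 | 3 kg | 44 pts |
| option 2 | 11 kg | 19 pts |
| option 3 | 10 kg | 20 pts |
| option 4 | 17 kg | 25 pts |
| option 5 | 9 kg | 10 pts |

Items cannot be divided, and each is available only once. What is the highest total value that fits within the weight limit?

69 pts

Check high-value combinations within 21 kg:
- option 1+option 4: weight 3+17=20, value 44+25=69
- option 1+option 3: weight 3+10=13, value 44+20=64
- option 1+option 2: weight 3+11=14, value 44+19=63
Best: 69 pts.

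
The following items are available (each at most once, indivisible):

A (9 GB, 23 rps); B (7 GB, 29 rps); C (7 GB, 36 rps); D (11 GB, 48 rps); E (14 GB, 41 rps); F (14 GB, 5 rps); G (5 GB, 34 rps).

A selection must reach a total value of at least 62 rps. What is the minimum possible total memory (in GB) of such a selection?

Subsets with value ≥ 62, sorted by total memory:
- C+G: memory 12, value 70
- B+G: memory 12, value 63
- B+C: memory 14, value 65
- D+G: memory 16, value 82
Minimum memory: 12 GB.

12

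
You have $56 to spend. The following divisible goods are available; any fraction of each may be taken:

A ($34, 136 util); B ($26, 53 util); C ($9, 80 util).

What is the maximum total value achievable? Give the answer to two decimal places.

242.50

Take in order of value per unit:
- C (80/9 per unit): all 9 → value 80, running total 80.00
- A (136/34 per unit): all 34 → value 136, running total 216.00
- B (53/26 per unit): 13 of 26 → value 13×53/26 = 26.5000, running total 242.50
Total 242.50.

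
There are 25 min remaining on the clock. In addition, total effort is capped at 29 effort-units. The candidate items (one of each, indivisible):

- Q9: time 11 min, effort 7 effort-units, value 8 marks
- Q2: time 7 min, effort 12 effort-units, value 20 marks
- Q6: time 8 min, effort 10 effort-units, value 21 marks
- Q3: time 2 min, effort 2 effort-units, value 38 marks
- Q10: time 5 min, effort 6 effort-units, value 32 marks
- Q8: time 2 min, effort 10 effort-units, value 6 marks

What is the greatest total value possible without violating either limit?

98 marks

Feasible sets respecting both limits:
- Q9+Q2+Q3+Q10: time 25, effort 27, value 98
- Q6+Q3+Q10+Q8: time 17, effort 28, value 97
- Q6+Q3+Q10: time 15, effort 18, value 91
- Q2+Q3+Q10: time 14, effort 20, value 90
Best: 98 marks.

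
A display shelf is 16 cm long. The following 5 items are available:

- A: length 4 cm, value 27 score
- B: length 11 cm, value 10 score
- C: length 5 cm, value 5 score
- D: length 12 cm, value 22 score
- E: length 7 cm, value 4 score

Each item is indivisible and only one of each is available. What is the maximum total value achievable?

Check high-value combinations within 16 cm:
- A+D: length 4+12=16, value 27+22=49
- A+B: length 4+11=15, value 27+10=37
- A+C+E: length 4+5+7=16, value 27+5+4=36
- A+C: length 4+5=9, value 27+5=32
Best: 49 score.

49 score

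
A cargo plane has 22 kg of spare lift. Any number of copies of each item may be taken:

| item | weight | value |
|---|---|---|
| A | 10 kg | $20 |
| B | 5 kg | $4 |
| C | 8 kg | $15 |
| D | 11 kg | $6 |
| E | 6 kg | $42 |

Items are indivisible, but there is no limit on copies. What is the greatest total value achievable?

$126

Best value-per-unit is E at 42/6, and filling with it alone uses weight 3×6=18. No mix of the others beats 3×42 = 126.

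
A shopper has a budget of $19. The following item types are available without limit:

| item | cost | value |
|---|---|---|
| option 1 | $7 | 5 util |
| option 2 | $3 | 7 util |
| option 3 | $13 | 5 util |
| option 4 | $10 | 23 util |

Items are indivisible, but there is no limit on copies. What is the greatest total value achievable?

44 util

Best value-per-unit is option 2 at 7/3; filling with it alone gives 6×7 = 42.
Optimal mix: 3×option 2 + 1×option 4 → cost 19, value 44.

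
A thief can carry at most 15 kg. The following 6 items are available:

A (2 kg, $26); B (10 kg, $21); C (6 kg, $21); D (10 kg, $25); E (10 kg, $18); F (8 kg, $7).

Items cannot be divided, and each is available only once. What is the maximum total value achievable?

$51

Check high-value combinations within 15 kg:
- A+D: weight 2+10=12, value 26+25=51
- A+C: weight 2+6=8, value 26+21=47
- A+B: weight 2+10=12, value 26+21=47
- A+E: weight 2+10=12, value 26+18=44
- A+F: weight 2+8=10, value 26+7=33
Best: $51.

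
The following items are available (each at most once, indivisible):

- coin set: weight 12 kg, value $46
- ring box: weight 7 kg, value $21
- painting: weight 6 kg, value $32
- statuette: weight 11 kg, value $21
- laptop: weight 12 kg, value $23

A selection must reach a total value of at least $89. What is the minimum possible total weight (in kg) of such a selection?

Subsets with value ≥ 89, sorted by total weight:
- coin set+ring box+painting: weight 25, value 99
- coin set+painting+statuette: weight 29, value 99
- coin set+painting+laptop: weight 30, value 101
Minimum weight: 25 kg.

25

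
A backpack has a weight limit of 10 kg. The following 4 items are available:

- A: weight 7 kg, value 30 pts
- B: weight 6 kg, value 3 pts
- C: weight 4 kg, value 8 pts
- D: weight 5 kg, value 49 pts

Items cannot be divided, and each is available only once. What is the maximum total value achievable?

57 pts

This is a 0/1 knapsack; check combinations near the capacity.
- C+D: weight 4+5=9, value 8+49=57
- D: weight 5, value 49
- A: weight 7, value 30
- B+C: weight 6+4=10, value 3+8=11
Best: 57 pts.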